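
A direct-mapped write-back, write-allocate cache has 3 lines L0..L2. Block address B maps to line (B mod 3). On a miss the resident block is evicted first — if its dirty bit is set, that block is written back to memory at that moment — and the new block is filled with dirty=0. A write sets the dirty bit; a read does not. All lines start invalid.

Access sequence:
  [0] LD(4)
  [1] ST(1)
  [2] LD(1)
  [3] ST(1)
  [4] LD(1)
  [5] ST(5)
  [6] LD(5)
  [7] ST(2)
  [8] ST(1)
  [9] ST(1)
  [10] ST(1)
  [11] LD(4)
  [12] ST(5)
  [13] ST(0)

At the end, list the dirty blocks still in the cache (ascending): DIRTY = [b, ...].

0: R B4 -> L1 miss  d=-]
1: W B1 -> L1 miss  d=D]
2: R B1 -> L1 hit  d=D]
3: W B1 -> L1 hit  d=D]
4: R B1 -> L1 hit  d=D]
5: W B5 -> L2 miss  d=D]
6: R B5 -> L2 hit  d=D]
7: W B2 -> L2 miss wb->B5  d=D]
8: W B1 -> L1 hit  d=D]
9: W B1 -> L1 hit  d=D]
10: W B1 -> L1 hit  d=D]
11: R B4 -> L1 miss wb->B1  d=-]
12: W B5 -> L2 miss wb->B2  d=D]
13: W B0 -> L0 miss  d=D]

DIRTY = [0, 5]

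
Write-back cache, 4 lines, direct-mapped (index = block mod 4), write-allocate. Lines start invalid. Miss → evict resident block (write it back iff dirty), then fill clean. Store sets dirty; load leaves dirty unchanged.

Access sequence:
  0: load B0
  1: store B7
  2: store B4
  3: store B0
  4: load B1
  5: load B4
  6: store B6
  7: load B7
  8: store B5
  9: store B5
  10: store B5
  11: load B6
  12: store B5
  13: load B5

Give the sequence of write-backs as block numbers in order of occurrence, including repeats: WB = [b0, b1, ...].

WB = [4, 0]

0: R B0 -> L0 miss  d=-]
1: W B7 -> L3 miss  d=D]
2: W B4 -> L0 miss  d=D]
3: W B0 -> L0 miss wb->B4  d=D]
4: R B1 -> L1 miss  d=-]
5: R B4 -> L0 miss wb->B0  d=-]
6: W B6 -> L2 miss  d=D]
7: R B7 -> L3 hit  d=D]
8: W B5 -> L1 miss  d=D]
9: W B5 -> L1 hit  d=D]
10: W B5 -> L1 hit  d=D]
11: R B6 -> L2 hit  d=D]
12: W B5 -> L1 hit  d=D]
13: R B5 -> L1 hit  d=D]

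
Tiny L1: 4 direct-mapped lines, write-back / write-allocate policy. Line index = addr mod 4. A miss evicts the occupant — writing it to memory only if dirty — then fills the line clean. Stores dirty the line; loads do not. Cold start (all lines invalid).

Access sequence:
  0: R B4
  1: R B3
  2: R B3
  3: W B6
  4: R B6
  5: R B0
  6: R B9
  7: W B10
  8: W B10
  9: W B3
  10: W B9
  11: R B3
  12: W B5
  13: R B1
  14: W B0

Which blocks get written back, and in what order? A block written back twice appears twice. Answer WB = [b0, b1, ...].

WB = [6, 9, 5]

0: R B4 -> L0 miss  d=-]
1: R B3 -> L3 miss  d=-]
2: R B3 -> L3 hit  d=-]
3: W B6 -> L2 miss  d=D]
4: R B6 -> L2 hit  d=D]
5: R B0 -> L0 miss  d=-]
6: R B9 -> L1 miss  d=-]
7: W B10 -> L2 miss wb->B6  d=D]
8: W B10 -> L2 hit  d=D]
9: W B3 -> L3 hit  d=D]
10: W B9 -> L1 hit  d=D]
11: R B3 -> L3 hit  d=D]
12: W B5 -> L1 miss wb->B9  d=D]
13: R B1 -> L1 miss wb->B5  d=-]
14: W B0 -> L0 hit  d=D]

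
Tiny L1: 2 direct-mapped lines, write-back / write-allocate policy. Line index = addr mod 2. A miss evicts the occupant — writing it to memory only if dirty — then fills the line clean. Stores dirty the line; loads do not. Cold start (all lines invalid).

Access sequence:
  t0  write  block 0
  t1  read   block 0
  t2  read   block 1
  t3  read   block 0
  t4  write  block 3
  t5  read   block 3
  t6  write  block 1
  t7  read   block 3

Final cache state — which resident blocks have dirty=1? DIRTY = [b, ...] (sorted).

DIRTY = [0]

  0 | W B0 → L0 miss [D]
  1 | R B0 → L0 hit [D]
  2 | R B1 → L1 miss [-]
  3 | R B0 → L0 hit [D]
  4 | W B3 → L1 miss [D]
  5 | R B3 → L1 hit [D]
  6 | W B1 → L1 miss wb→B3 [D]
  7 | R B3 → L1 miss wb→B1 [-]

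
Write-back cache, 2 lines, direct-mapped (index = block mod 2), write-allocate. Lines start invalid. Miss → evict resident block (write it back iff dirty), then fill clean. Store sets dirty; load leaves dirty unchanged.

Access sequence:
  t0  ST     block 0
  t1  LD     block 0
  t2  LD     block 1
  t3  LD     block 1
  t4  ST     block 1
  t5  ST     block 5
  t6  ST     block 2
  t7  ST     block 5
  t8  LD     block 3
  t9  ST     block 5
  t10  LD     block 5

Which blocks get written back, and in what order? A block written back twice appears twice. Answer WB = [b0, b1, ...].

  0 | W B0 → L0 miss [D]
  1 | R B0 → L0 hit [D]
  2 | R B1 → L1 miss [-]
  3 | R B1 → L1 hit [-]
  4 | W B1 → L1 hit [D]
  5 | W B5 → L1 miss wb→B1 [D]
  6 | W B2 → L0 miss wb→B0 [D]
  7 | W B5 → L1 hit [D]
  8 | R B3 → L1 miss wb→B5 [-]
  9 | W B5 → L1 miss [D]
  10 | R B5 → L1 hit [D]

WB = [1, 0, 5]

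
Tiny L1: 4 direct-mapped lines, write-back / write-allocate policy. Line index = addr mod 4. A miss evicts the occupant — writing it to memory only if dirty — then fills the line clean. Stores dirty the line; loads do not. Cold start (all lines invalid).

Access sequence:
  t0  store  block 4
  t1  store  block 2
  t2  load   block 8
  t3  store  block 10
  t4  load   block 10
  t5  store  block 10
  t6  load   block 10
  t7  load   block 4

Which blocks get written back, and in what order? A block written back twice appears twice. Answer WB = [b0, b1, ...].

WB = [4, 2]

0: W B4 → L0 miss [D]
1: W B2 → L2 miss [D]
2: R B8 → L0 miss wb→B4 [-]
3: W B10 → L2 miss wb→B2 [D]
4: R B10 → L2 hit [D]
5: W B10 → L2 hit [D]
6: R B10 → L2 hit [D]
7: R B4 → L0 miss [-]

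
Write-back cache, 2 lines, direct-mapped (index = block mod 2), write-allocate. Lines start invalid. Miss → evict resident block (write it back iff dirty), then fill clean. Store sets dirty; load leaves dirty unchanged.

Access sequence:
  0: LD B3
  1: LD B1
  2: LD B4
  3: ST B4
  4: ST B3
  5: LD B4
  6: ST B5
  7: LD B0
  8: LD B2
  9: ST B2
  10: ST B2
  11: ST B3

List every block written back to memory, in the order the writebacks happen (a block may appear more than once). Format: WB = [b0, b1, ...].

0: R B3 → L1 miss [-]
1: R B1 → L1 miss [-]
2: R B4 → L0 miss [-]
3: W B4 → L0 hit [D]
4: W B3 → L1 miss [D]
5: R B4 → L0 hit [D]
6: W B5 → L1 miss wb→B3 [D]
7: R B0 → L0 miss wb→B4 [-]
8: R B2 → L0 miss [-]
9: W B2 → L0 hit [D]
10: W B2 → L0 hit [D]
11: W B3 → L1 miss wb→B5 [D]

WB = [3, 4, 5]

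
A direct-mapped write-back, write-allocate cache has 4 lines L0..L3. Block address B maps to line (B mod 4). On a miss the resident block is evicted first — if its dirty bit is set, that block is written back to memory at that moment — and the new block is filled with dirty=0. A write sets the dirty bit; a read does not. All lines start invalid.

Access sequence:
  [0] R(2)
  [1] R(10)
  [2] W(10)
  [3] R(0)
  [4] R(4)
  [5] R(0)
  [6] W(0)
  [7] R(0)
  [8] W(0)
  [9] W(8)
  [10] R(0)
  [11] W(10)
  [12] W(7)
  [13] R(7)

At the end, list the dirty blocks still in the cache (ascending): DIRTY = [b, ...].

0: R B2 -> L2 miss  d=-]
1: R B10 -> L2 miss  d=-]
2: W B10 -> L2 hit  d=D]
3: R B0 -> L0 miss  d=-]
4: R B4 -> L0 miss  d=-]
5: R B0 -> L0 miss  d=-]
6: W B0 -> L0 hit  d=D]
7: R B0 -> L0 hit  d=D]
8: W B0 -> L0 hit  d=D]
9: W B8 -> L0 miss wb->B0  d=D]
10: R B0 -> L0 miss wb->B8  d=-]
11: W B10 -> L2 hit  d=D]
12: W B7 -> L3 miss  d=D]
13: R B7 -> L3 hit  d=D]

DIRTY = [7, 10]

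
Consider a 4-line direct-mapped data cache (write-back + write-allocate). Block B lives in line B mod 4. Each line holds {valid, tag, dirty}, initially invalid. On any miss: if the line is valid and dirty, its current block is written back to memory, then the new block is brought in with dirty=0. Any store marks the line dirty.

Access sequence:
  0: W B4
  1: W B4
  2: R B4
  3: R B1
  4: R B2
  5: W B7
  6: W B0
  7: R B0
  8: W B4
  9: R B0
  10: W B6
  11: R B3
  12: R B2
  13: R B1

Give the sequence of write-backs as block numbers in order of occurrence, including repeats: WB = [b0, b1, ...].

0: W B4 -> L0 miss  d=D]
1: W B4 -> L0 hit  d=D]
2: R B4 -> L0 hit  d=D]
3: R B1 -> L1 miss  d=-]
4: R B2 -> L2 miss  d=-]
5: W B7 -> L3 miss  d=D]
6: W B0 -> L0 miss wb->B4  d=D]
7: R B0 -> L0 hit  d=D]
8: W B4 -> L0 miss wb->B0  d=D]
9: R B0 -> L0 miss wb->B4  d=-]
10: W B6 -> L2 miss  d=D]
11: R B3 -> L3 miss wb->B7  d=-]
12: R B2 -> L2 miss wb->B6  d=-]
13: R B1 -> L1 hit  d=-]

WB = [4, 0, 4, 7, 6]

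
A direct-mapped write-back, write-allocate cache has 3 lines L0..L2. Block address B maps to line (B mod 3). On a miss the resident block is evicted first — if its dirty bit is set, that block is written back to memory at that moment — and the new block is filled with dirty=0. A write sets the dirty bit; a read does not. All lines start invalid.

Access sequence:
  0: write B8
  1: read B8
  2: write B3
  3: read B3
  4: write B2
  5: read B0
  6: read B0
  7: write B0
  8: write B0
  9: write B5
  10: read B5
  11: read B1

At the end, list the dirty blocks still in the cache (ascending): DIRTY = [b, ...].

DIRTY = [0, 5]

  0 | W B8 → L2 miss [D]
  1 | R B8 → L2 hit [D]
  2 | W B3 → L0 miss [D]
  3 | R B3 → L0 hit [D]
  4 | W B2 → L2 miss wb→B8 [D]
  5 | R B0 → L0 miss wb→B3 [-]
  6 | R B0 → L0 hit [-]
  7 | W B0 → L0 hit [D]
  8 | W B0 → L0 hit [D]
  9 | W B5 → L2 miss wb→B2 [D]
  10 | R B5 → L2 hit [D]
  11 | R B1 → L1 miss [-]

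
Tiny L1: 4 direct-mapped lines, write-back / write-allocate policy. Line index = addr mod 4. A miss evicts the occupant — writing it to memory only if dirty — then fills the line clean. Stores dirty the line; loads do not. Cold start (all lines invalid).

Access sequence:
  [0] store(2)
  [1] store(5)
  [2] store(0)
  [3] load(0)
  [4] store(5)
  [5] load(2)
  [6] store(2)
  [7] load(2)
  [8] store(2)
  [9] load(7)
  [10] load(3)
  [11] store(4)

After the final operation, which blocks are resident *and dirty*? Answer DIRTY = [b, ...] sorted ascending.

0: W B2 → L2 miss [D]
1: W B5 → L1 miss [D]
2: W B0 → L0 miss [D]
3: R B0 → L0 hit [D]
4: W B5 → L1 hit [D]
5: R B2 → L2 hit [D]
6: W B2 → L2 hit [D]
7: R B2 → L2 hit [D]
8: W B2 → L2 hit [D]
9: R B7 → L3 miss [-]
10: R B3 → L3 miss [-]
11: W B4 → L0 miss wb→B0 [D]

DIRTY = [2, 4, 5]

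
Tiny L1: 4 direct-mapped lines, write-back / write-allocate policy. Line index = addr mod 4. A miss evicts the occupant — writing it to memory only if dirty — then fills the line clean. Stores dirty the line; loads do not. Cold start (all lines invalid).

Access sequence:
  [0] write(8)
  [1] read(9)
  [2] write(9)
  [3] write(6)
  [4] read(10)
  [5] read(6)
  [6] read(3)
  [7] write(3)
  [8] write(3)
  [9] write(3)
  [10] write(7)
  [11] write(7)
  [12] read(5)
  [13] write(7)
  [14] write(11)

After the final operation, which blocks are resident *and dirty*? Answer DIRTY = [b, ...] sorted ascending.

DIRTY = [8, 11]

  0 | W B8 → L0 miss [D]
  1 | R B9 → L1 miss [-]
  2 | W B9 → L1 hit [D]
  3 | W B6 → L2 miss [D]
  4 | R B10 → L2 miss wb→B6 [-]
  5 | R B6 → L2 miss [-]
  6 | R B3 → L3 miss [-]
  7 | W B3 → L3 hit [D]
  8 | W B3 → L3 hit [D]
  9 | W B3 → L3 hit [D]
  10 | W B7 → L3 miss wb→B3 [D]
  11 | W B7 → L3 hit [D]
  12 | R B5 → L1 miss wb→B9 [-]
  13 | W B7 → L3 hit [D]
  14 | W B11 → L3 miss wb→B7 [D]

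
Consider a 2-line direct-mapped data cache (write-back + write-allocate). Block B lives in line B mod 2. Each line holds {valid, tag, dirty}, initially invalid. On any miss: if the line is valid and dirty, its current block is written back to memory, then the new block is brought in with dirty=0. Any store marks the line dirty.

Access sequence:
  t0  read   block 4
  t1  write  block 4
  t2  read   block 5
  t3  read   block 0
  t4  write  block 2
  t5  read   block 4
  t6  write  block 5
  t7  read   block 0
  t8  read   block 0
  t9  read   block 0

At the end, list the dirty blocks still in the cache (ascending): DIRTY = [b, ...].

DIRTY = [5]

  0 | R B4 → L0 miss [-]
  1 | W B4 → L0 hit [D]
  2 | R B5 → L1 miss [-]
  3 | R B0 → L0 miss wb→B4 [-]
  4 | W B2 → L0 miss [D]
  5 | R B4 → L0 miss wb→B2 [-]
  6 | W B5 → L1 hit [D]
  7 | R B0 → L0 miss [-]
  8 | R B0 → L0 hit [-]
  9 | R B0 → L0 hit [-]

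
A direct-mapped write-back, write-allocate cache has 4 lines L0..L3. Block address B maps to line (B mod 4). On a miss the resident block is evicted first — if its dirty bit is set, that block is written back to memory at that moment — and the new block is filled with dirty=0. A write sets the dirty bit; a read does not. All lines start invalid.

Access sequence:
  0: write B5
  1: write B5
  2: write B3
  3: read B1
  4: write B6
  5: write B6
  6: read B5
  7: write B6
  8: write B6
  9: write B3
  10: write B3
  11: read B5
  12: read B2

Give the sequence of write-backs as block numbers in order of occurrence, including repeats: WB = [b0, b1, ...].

WB = [5, 6]

  0 | W B5 → L1 miss [D]
  1 | W B5 → L1 hit [D]
  2 | W B3 → L3 miss [D]
  3 | R B1 → L1 miss wb→B5 [-]
  4 | W B6 → L2 miss [D]
  5 | W B6 → L2 hit [D]
  6 | R B5 → L1 miss [-]
  7 | W B6 → L2 hit [D]
  8 | W B6 → L2 hit [D]
  9 | W B3 → L3 hit [D]
  10 | W B3 → L3 hit [D]
  11 | R B5 → L1 hit [-]
  12 | R B2 → L2 miss wb→B6 [-]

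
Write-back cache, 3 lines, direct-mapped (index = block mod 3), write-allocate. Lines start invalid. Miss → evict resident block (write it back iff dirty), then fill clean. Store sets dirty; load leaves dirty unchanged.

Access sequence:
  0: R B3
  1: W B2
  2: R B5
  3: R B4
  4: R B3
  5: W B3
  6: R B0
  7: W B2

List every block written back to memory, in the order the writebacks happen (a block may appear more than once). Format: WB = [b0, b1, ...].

0: R B3 -> L0 miss  d=-]
1: W B2 -> L2 miss  d=D]
2: R B5 -> L2 miss wb->B2  d=-]
3: R B4 -> L1 miss  d=-]
4: R B3 -> L0 hit  d=-]
5: W B3 -> L0 hit  d=D]
6: R B0 -> L0 miss wb->B3  d=-]
7: W B2 -> L2 miss  d=D]

WB = [2, 3]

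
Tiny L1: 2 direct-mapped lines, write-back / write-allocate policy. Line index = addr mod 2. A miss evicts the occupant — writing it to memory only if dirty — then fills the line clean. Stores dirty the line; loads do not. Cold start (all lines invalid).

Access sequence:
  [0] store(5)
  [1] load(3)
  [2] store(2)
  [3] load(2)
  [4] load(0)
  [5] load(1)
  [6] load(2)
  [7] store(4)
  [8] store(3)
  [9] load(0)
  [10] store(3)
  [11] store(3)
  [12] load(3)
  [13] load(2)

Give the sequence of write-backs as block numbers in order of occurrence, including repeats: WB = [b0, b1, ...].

WB = [5, 2, 4]

  0 | W B5 → L1 miss [D]
  1 | R B3 → L1 miss wb→B5 [-]
  2 | W B2 → L0 miss [D]
  3 | R B2 → L0 hit [D]
  4 | R B0 → L0 miss wb→B2 [-]
  5 | R B1 → L1 miss [-]
  6 | R B2 → L0 miss [-]
  7 | W B4 → L0 miss [D]
  8 | W B3 → L1 miss [D]
  9 | R B0 → L0 miss wb→B4 [-]
  10 | W B3 → L1 hit [D]
  11 | W B3 → L1 hit [D]
  12 | R B3 → L1 hit [D]
  13 | R B2 → L0 miss [-]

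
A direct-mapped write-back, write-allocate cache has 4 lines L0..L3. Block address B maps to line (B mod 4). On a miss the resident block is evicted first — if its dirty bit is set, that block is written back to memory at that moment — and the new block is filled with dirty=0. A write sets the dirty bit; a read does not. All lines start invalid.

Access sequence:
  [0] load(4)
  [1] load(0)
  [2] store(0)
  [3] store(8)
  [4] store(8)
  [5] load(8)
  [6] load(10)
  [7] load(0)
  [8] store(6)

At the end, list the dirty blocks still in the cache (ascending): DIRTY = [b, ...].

0: R B4 → L0 miss [-]
1: R B0 → L0 miss [-]
2: W B0 → L0 hit [D]
3: W B8 → L0 miss wb→B0 [D]
4: W B8 → L0 hit [D]
5: R B8 → L0 hit [D]
6: R B10 → L2 miss [-]
7: R B0 → L0 miss wb→B8 [-]
8: W B6 → L2 miss [D]

DIRTY = [6]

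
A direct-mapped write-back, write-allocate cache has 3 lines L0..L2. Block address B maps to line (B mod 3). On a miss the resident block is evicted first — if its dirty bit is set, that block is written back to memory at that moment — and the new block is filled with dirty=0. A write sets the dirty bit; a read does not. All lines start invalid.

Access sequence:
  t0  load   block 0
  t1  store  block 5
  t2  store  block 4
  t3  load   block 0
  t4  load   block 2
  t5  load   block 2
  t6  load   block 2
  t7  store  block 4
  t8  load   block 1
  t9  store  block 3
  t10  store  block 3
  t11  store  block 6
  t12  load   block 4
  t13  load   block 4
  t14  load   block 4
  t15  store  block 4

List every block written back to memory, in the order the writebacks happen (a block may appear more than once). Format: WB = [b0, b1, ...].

WB = [5, 4, 3]

  0 | R B0 → L0 miss [-]
  1 | W B5 → L2 miss [D]
  2 | W B4 → L1 miss [D]
  3 | R B0 → L0 hit [-]
  4 | R B2 → L2 miss wb→B5 [-]
  5 | R B2 → L2 hit [-]
  6 | R B2 → L2 hit [-]
  7 | W B4 → L1 hit [D]
  8 | R B1 → L1 miss wb→B4 [-]
  9 | W B3 → L0 miss [D]
  10 | W B3 → L0 hit [D]
  11 | W B6 → L0 miss wb→B3 [D]
  12 | R B4 → L1 miss [-]
  13 | R B4 → L1 hit [-]
  14 | R B4 → L1 hit [-]
  15 | W B4 → L1 hit [D]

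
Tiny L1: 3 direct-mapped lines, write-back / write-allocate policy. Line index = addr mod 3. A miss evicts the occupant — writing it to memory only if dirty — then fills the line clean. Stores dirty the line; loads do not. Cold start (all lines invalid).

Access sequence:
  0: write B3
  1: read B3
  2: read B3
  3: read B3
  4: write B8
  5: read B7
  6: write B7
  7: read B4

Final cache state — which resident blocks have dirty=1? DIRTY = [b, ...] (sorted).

DIRTY = [3, 8]

0: W B3 → L0 miss [D]
1: R B3 → L0 hit [D]
2: R B3 → L0 hit [D]
3: R B3 → L0 hit [D]
4: W B8 → L2 miss [D]
5: R B7 → L1 miss [-]
6: W B7 → L1 hit [D]
7: R B4 → L1 miss wb→B7 [-]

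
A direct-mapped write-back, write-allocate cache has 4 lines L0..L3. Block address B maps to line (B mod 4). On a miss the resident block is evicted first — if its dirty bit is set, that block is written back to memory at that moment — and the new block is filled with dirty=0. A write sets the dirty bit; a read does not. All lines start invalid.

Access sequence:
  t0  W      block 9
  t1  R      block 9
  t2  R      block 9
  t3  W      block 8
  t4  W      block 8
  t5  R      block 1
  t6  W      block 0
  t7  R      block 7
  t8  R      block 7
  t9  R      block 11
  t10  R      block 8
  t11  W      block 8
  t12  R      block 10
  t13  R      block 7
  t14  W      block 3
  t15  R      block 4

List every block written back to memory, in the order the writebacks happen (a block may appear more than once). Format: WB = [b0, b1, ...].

  0 | W B9 → L1 miss [D]
  1 | R B9 → L1 hit [D]
  2 | R B9 → L1 hit [D]
  3 | W B8 → L0 miss [D]
  4 | W B8 → L0 hit [D]
  5 | R B1 → L1 miss wb→B9 [-]
  6 | W B0 → L0 miss wb→B8 [D]
  7 | R B7 → L3 miss [-]
  8 | R B7 → L3 hit [-]
  9 | R B11 → L3 miss [-]
  10 | R B8 → L0 miss wb→B0 [-]
  11 | W B8 → L0 hit [D]
  12 | R B10 → L2 miss [-]
  13 | R B7 → L3 miss [-]
  14 | W B3 → L3 miss [D]
  15 | R B4 → L0 miss wb→B8 [-]

WB = [9, 8, 0, 8]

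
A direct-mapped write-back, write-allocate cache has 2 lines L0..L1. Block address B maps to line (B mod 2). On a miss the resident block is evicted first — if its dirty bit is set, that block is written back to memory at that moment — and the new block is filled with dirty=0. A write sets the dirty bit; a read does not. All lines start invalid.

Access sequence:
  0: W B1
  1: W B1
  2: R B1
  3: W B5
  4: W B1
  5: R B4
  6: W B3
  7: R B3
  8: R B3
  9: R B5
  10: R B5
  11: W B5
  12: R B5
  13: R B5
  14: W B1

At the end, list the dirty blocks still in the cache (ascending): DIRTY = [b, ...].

0: W B1 → L1 miss [D]
1: W B1 → L1 hit [D]
2: R B1 → L1 hit [D]
3: W B5 → L1 miss wb→B1 [D]
4: W B1 → L1 miss wb→B5 [D]
5: R B4 → L0 miss [-]
6: W B3 → L1 miss wb→B1 [D]
7: R B3 → L1 hit [D]
8: R B3 → L1 hit [D]
9: R B5 → L1 miss wb→B3 [-]
10: R B5 → L1 hit [-]
11: W B5 → L1 hit [D]
12: R B5 → L1 hit [D]
13: R B5 → L1 hit [D]
14: W B1 → L1 miss wb→B5 [D]

DIRTY = [1]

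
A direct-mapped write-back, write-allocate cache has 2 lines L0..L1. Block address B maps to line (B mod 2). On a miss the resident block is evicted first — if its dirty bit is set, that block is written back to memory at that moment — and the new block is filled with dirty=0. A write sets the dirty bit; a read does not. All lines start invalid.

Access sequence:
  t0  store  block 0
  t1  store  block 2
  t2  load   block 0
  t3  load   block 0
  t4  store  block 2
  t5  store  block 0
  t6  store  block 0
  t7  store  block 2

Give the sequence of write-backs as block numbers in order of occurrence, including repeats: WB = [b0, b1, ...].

WB = [0, 2, 2, 0]

  0 | W B0 → L0 miss [D]
  1 | W B2 → L0 miss wb→B0 [D]
  2 | R B0 → L0 miss wb→B2 [-]
  3 | R B0 → L0 hit [-]
  4 | W B2 → L0 miss [D]
  5 | W B0 → L0 miss wb→B2 [D]
  6 | W B0 → L0 hit [D]
  7 | W B2 → L0 miss wb→B0 [D]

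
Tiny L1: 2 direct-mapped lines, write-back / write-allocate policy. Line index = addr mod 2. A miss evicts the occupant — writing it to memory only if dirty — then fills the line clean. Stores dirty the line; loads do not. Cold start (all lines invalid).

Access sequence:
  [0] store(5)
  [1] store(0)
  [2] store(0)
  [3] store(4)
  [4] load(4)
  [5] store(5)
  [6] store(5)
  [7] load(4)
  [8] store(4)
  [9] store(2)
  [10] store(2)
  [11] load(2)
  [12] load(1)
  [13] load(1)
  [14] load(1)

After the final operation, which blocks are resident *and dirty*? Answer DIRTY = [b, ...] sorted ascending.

0: W B5 -> L1 miss  d=D]
1: W B0 -> L0 miss  d=D]
2: W B0 -> L0 hit  d=D]
3: W B4 -> L0 miss wb->B0  d=D]
4: R B4 -> L0 hit  d=D]
5: W B5 -> L1 hit  d=D]
6: W B5 -> L1 hit  d=D]
7: R B4 -> L0 hit  d=D]
8: W B4 -> L0 hit  d=D]
9: W B2 -> L0 miss wb->B4  d=D]
10: W B2 -> L0 hit  d=D]
11: R B2 -> L0 hit  d=D]
12: R B1 -> L1 miss wb->B5  d=-]
13: R B1 -> L1 hit  d=-]
14: R B1 -> L1 hit  d=-]

DIRTY = [2]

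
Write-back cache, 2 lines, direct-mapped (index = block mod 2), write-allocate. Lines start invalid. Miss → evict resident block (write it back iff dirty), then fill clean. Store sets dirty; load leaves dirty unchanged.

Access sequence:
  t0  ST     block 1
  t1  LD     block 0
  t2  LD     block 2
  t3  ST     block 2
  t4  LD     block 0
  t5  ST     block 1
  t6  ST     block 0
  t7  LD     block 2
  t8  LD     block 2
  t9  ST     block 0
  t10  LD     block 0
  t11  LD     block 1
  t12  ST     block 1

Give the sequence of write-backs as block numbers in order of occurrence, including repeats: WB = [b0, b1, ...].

WB = [2, 0]

0: W B1 → L1 miss [D]
1: R B0 → L0 miss [-]
2: R B2 → L0 miss [-]
3: W B2 → L0 hit [D]
4: R B0 → L0 miss wb→B2 [-]
5: W B1 → L1 hit [D]
6: W B0 → L0 hit [D]
7: R B2 → L0 miss wb→B0 [-]
8: R B2 → L0 hit [-]
9: W B0 → L0 miss [D]
10: R B0 → L0 hit [D]
11: R B1 → L1 hit [D]
12: W B1 → L1 hit [D]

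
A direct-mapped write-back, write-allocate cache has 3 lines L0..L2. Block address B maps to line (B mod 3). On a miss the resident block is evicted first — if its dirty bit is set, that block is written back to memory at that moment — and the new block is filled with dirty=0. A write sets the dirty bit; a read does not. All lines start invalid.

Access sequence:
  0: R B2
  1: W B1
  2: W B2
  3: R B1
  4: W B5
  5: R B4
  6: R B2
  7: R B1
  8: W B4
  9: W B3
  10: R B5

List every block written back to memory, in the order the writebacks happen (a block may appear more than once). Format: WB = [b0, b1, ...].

0: R B2 → L2 miss [-]
1: W B1 → L1 miss [D]
2: W B2 → L2 hit [D]
3: R B1 → L1 hit [D]
4: W B5 → L2 miss wb→B2 [D]
5: R B4 → L1 miss wb→B1 [-]
6: R B2 → L2 miss wb→B5 [-]
7: R B1 → L1 miss [-]
8: W B4 → L1 miss [D]
9: W B3 → L0 miss [D]
10: R B5 → L2 miss [-]

WB = [2, 1, 5]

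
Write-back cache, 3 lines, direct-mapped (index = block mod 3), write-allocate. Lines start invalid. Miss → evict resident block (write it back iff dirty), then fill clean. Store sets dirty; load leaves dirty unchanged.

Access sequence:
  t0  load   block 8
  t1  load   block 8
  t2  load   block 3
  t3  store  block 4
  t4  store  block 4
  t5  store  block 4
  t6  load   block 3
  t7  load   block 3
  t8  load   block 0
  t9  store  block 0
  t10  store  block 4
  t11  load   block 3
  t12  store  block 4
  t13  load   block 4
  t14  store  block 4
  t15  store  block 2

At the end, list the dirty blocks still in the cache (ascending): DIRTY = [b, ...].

0: R B8 → L2 miss [-]
1: R B8 → L2 hit [-]
2: R B3 → L0 miss [-]
3: W B4 → L1 miss [D]
4: W B4 → L1 hit [D]
5: W B4 → L1 hit [D]
6: R B3 → L0 hit [-]
7: R B3 → L0 hit [-]
8: R B0 → L0 miss [-]
9: W B0 → L0 hit [D]
10: W B4 → L1 hit [D]
11: R B3 → L0 miss wb→B0 [-]
12: W B4 → L1 hit [D]
13: R B4 → L1 hit [D]
14: W B4 → L1 hit [D]
15: W B2 → L2 miss [D]

DIRTY = [2, 4]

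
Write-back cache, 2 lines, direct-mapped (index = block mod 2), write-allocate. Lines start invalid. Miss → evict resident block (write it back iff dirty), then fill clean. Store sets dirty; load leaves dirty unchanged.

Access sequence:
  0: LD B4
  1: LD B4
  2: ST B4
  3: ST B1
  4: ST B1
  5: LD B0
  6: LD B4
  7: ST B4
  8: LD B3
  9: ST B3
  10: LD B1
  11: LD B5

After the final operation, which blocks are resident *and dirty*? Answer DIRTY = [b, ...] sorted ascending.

  0 | R B4 → L0 miss [-]
  1 | R B4 → L0 hit [-]
  2 | W B4 → L0 hit [D]
  3 | W B1 → L1 miss [D]
  4 | W B1 → L1 hit [D]
  5 | R B0 → L0 miss wb→B4 [-]
  6 | R B4 → L0 miss [-]
  7 | W B4 → L0 hit [D]
  8 | R B3 → L1 miss wb→B1 [-]
  9 | W B3 → L1 hit [D]
  10 | R B1 → L1 miss wb→B3 [-]
  11 | R B5 → L1 miss [-]

DIRTY = [4]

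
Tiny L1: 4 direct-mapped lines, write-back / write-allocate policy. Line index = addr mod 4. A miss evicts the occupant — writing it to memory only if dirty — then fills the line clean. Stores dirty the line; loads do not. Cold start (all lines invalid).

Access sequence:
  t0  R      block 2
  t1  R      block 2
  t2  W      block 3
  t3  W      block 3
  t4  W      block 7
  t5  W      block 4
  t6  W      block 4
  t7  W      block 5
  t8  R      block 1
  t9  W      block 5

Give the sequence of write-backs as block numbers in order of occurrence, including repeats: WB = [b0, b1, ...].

0: R B2 -> L2 miss  d=-]
1: R B2 -> L2 hit  d=-]
2: W B3 -> L3 miss  d=D]
3: W B3 -> L3 hit  d=D]
4: W B7 -> L3 miss wb->B3  d=D]
5: W B4 -> L0 miss  d=D]
6: W B4 -> L0 hit  d=D]
7: W B5 -> L1 miss  d=D]
8: R B1 -> L1 miss wb->B5  d=-]
9: W B5 -> L1 miss  d=D]

WB = [3, 5]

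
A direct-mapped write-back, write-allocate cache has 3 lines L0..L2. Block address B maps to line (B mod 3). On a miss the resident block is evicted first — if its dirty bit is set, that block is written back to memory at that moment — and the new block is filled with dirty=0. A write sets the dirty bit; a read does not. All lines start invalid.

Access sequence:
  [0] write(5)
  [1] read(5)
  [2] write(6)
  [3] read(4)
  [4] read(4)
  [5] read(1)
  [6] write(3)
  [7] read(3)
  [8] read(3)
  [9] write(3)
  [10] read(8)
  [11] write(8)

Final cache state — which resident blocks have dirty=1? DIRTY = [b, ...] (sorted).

  0 | W B5 → L2 miss [D]
  1 | R B5 → L2 hit [D]
  2 | W B6 → L0 miss [D]
  3 | R B4 → L1 miss [-]
  4 | R B4 → L1 hit [-]
  5 | R B1 → L1 miss [-]
  6 | W B3 → L0 miss wb→B6 [D]
  7 | R B3 → L0 hit [D]
  8 | R B3 → L0 hit [D]
  9 | W B3 → L0 hit [D]
  10 | R B8 → L2 miss wb→B5 [-]
  11 | W B8 → L2 hit [D]

DIRTY = [3, 8]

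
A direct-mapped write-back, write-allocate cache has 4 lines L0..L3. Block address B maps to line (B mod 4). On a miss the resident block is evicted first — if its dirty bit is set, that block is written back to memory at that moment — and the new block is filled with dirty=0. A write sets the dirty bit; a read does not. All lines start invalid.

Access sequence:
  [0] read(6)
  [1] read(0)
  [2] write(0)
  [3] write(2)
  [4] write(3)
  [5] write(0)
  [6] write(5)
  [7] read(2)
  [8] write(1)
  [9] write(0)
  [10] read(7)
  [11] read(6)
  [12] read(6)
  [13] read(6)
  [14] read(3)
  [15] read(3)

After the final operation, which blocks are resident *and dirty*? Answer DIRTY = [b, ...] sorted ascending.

DIRTY = [0, 1]

  0 | R B6 → L2 miss [-]
  1 | R B0 → L0 miss [-]
  2 | W B0 → L0 hit [D]
  3 | W B2 → L2 miss [D]
  4 | W B3 → L3 miss [D]
  5 | W B0 → L0 hit [D]
  6 | W B5 → L1 miss [D]
  7 | R B2 → L2 hit [D]
  8 | W B1 → L1 miss wb→B5 [D]
  9 | W B0 → L0 hit [D]
  10 | R B7 → L3 miss wb→B3 [-]
  11 | R B6 → L2 miss wb→B2 [-]
  12 | R B6 → L2 hit [-]
  13 | R B6 → L2 hit [-]
  14 | R B3 → L3 miss [-]
  15 | R B3 → L3 hit [-]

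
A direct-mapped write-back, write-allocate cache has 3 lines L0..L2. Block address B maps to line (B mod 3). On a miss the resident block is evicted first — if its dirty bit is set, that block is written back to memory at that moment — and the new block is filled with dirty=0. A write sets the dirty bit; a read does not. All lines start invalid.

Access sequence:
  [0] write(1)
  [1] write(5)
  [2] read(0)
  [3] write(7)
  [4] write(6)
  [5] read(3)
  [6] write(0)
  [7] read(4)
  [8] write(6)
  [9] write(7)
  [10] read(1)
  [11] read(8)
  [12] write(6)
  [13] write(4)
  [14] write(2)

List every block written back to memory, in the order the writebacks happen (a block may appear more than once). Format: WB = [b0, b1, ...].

0: W B1 → L1 miss [D]
1: W B5 → L2 miss [D]
2: R B0 → L0 miss [-]
3: W B7 → L1 miss wb→B1 [D]
4: W B6 → L0 miss [D]
5: R B3 → L0 miss wb→B6 [-]
6: W B0 → L0 miss [D]
7: R B4 → L1 miss wb→B7 [-]
8: W B6 → L0 miss wb→B0 [D]
9: W B7 → L1 miss [D]
10: R B1 → L1 miss wb→B7 [-]
11: R B8 → L2 miss wb→B5 [-]
12: W B6 → L0 hit [D]
13: W B4 → L1 miss [D]
14: W B2 → L2 miss [D]

WB = [1, 6, 7, 0, 7, 5]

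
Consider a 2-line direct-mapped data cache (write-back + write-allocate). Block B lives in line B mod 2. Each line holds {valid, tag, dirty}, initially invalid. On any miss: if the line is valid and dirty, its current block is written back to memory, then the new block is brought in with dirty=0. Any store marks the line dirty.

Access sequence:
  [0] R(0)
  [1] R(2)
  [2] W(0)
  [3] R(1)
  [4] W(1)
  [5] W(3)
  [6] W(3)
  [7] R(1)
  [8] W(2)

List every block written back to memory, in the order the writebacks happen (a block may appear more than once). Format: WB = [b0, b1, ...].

  0 | R B0 → L0 miss [-]
  1 | R B2 → L0 miss [-]
  2 | W B0 → L0 miss [D]
  3 | R B1 → L1 miss [-]
  4 | W B1 → L1 hit [D]
  5 | W B3 → L1 miss wb→B1 [D]
  6 | W B3 → L1 hit [D]
  7 | R B1 → L1 miss wb→B3 [-]
  8 | W B2 → L0 miss wb→B0 [D]

WB = [1, 3, 0]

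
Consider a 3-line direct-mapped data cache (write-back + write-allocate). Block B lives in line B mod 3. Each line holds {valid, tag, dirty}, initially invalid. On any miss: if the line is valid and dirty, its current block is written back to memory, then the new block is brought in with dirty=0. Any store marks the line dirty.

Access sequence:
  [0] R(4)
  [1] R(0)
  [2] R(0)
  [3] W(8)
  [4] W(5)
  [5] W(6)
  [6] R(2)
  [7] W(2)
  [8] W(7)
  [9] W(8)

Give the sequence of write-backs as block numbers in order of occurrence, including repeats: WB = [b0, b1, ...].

WB = [8, 5, 2]

  0 | R B4 → L1 miss [-]
  1 | R B0 → L0 miss [-]
  2 | R B0 → L0 hit [-]
  3 | W B8 → L2 miss [D]
  4 | W B5 → L2 miss wb→B8 [D]
  5 | W B6 → L0 miss [D]
  6 | R B2 → L2 miss wb→B5 [-]
  7 | W B2 → L2 hit [D]
  8 | W B7 → L1 miss [D]
  9 | W B8 → L2 miss wb→B2 [D]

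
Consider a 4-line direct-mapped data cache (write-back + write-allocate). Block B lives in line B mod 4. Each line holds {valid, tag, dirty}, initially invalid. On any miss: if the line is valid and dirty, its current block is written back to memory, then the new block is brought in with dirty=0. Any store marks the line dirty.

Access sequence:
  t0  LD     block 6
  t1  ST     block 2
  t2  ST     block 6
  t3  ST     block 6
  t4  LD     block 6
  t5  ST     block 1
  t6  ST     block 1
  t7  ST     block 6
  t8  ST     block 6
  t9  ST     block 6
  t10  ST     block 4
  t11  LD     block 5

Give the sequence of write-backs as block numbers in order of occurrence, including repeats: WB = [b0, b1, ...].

  0 | R B6 → L2 miss [-]
  1 | W B2 → L2 miss [D]
  2 | W B6 → L2 miss wb→B2 [D]
  3 | W B6 → L2 hit [D]
  4 | R B6 → L2 hit [D]
  5 | W B1 → L1 miss [D]
  6 | W B1 → L1 hit [D]
  7 | W B6 → L2 hit [D]
  8 | W B6 → L2 hit [D]
  9 | W B6 → L2 hit [D]
  10 | W B4 → L0 miss [D]
  11 | R B5 → L1 miss wb→B1 [-]

WB = [2, 1]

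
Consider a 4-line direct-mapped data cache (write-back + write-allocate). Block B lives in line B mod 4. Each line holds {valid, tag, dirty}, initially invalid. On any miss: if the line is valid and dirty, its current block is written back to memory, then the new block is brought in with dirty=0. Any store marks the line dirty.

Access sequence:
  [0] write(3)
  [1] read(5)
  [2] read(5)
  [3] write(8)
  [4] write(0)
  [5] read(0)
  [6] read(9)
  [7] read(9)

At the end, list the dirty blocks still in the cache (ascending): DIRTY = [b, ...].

0: W B3 → L3 miss [D]
1: R B5 → L1 miss [-]
2: R B5 → L1 hit [-]
3: W B8 → L0 miss [D]
4: W B0 → L0 miss wb→B8 [D]
5: R B0 → L0 hit [D]
6: R B9 → L1 miss [-]
7: R B9 → L1 hit [-]

DIRTY = [0, 3]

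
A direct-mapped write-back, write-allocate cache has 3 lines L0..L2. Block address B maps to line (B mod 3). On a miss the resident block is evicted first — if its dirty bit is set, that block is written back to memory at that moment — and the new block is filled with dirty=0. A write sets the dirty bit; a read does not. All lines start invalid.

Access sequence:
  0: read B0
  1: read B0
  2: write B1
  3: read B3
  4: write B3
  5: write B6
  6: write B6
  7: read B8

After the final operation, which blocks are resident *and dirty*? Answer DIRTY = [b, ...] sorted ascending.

0: R B0 → L0 miss [-]
1: R B0 → L0 hit [-]
2: W B1 → L1 miss [D]
3: R B3 → L0 miss [-]
4: W B3 → L0 hit [D]
5: W B6 → L0 miss wb→B3 [D]
6: W B6 → L0 hit [D]
7: R B8 → L2 miss [-]

DIRTY = [1, 6]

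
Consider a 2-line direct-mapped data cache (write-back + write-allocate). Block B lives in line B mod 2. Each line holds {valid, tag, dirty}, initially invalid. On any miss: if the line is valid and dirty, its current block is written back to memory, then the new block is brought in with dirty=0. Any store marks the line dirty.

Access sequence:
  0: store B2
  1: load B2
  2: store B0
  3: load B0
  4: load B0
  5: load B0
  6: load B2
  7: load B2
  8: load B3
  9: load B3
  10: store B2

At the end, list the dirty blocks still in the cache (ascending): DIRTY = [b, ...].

DIRTY = [2]

0: W B2 → L0 miss [D]
1: R B2 → L0 hit [D]
2: W B0 → L0 miss wb→B2 [D]
3: R B0 → L0 hit [D]
4: R B0 → L0 hit [D]
5: R B0 → L0 hit [D]
6: R B2 → L0 miss wb→B0 [-]
7: R B2 → L0 hit [-]
8: R B3 → L1 miss [-]
9: R B3 → L1 hit [-]
10: W B2 → L0 hit [D]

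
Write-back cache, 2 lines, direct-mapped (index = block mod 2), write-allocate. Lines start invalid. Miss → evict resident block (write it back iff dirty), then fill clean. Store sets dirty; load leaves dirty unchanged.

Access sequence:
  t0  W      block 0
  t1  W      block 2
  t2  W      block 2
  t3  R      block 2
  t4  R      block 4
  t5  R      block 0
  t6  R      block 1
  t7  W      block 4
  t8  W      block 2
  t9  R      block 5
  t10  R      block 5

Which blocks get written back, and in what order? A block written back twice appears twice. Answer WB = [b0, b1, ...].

0: W B0 → L0 miss [D]
1: W B2 → L0 miss wb→B0 [D]
2: W B2 → L0 hit [D]
3: R B2 → L0 hit [D]
4: R B4 → L0 miss wb→B2 [-]
5: R B0 → L0 miss [-]
6: R B1 → L1 miss [-]
7: W B4 → L0 miss [D]
8: W B2 → L0 miss wb→B4 [D]
9: R B5 → L1 miss [-]
10: R B5 → L1 hit [-]

WB = [0, 2, 4]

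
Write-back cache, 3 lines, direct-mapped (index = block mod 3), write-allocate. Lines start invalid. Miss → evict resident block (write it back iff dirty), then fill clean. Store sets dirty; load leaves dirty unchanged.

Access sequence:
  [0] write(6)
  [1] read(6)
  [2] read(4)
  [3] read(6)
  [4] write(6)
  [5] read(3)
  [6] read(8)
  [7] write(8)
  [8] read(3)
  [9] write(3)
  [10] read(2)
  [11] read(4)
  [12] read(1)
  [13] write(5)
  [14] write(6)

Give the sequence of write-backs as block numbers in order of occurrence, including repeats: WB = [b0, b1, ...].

WB = [6, 8, 3]

0: W B6 -> L0 miss  d=D]
1: R B6 -> L0 hit  d=D]
2: R B4 -> L1 miss  d=-]
3: R B6 -> L0 hit  d=D]
4: W B6 -> L0 hit  d=D]
5: R B3 -> L0 miss wb->B6  d=-]
6: R B8 -> L2 miss  d=-]
7: W B8 -> L2 hit  d=D]
8: R B3 -> L0 hit  d=-]
9: W B3 -> L0 hit  d=D]
10: R B2 -> L2 miss wb->B8  d=-]
11: R B4 -> L1 hit  d=-]
12: R B1 -> L1 miss  d=-]
13: W B5 -> L2 miss  d=D]
14: W B6 -> L0 miss wb->B3  d=D]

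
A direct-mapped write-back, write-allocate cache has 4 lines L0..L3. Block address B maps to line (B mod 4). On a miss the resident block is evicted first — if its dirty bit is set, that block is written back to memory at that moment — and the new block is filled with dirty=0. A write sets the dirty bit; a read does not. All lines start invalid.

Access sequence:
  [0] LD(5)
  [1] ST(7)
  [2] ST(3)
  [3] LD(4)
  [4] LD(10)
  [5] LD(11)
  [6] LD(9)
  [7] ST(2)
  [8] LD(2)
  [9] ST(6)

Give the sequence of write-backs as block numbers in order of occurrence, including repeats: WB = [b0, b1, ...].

0: R B5 → L1 miss [-]
1: W B7 → L3 miss [D]
2: W B3 → L3 miss wb→B7 [D]
3: R B4 → L0 miss [-]
4: R B10 → L2 miss [-]
5: R B11 → L3 miss wb→B3 [-]
6: R B9 → L1 miss [-]
7: W B2 → L2 miss [D]
8: R B2 → L2 hit [D]
9: W B6 → L2 miss wb→B2 [D]

WB = [7, 3, 2]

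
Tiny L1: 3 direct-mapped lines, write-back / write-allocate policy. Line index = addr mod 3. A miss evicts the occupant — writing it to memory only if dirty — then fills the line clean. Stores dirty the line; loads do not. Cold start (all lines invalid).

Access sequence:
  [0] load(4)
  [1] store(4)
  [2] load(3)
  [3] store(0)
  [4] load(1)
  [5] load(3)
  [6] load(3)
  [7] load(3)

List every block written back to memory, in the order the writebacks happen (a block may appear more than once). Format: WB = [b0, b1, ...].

WB = [4, 0]

  0 | R B4 → L1 miss [-]
  1 | W B4 → L1 hit [D]
  2 | R B3 → L0 miss [-]
  3 | W B0 → L0 miss [D]
  4 | R B1 → L1 miss wb→B4 [-]
  5 | R B3 → L0 miss wb→B0 [-]
  6 | R B3 → L0 hit [-]
  7 | R B3 → L0 hit [-]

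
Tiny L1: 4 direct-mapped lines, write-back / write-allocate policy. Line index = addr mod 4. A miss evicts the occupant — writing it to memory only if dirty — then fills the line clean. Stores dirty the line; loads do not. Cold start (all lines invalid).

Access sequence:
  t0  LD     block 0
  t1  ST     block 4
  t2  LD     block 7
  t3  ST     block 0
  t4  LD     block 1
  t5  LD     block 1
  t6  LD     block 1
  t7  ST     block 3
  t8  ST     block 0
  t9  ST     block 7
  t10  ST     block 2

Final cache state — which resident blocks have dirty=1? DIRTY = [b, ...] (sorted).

DIRTY = [0, 2, 7]

0: R B0 -> L0 miss  d=-]
1: W B4 -> L0 miss  d=D]
2: R B7 -> L3 miss  d=-]
3: W B0 -> L0 miss wb->B4  d=D]
4: R B1 -> L1 miss  d=-]
5: R B1 -> L1 hit  d=-]
6: R B1 -> L1 hit  d=-]
7: W B3 -> L3 miss  d=D]
8: W B0 -> L0 hit  d=D]
9: W B7 -> L3 miss wb->B3  d=D]
10: W B2 -> L2 miss  d=D]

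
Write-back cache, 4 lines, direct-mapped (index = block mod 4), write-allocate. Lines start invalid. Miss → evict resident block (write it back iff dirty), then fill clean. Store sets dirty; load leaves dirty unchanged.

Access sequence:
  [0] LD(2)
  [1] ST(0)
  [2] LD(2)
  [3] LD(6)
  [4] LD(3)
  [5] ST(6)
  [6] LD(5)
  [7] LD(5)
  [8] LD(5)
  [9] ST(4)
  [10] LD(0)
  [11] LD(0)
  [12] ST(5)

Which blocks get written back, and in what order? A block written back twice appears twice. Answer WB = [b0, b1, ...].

WB = [0, 4]

  0 | R B2 → L2 miss [-]
  1 | W B0 → L0 miss [D]
  2 | R B2 → L2 hit [-]
  3 | R B6 → L2 miss [-]
  4 | R B3 → L3 miss [-]
  5 | W B6 → L2 hit [D]
  6 | R B5 → L1 miss [-]
  7 | R B5 → L1 hit [-]
  8 | R B5 → L1 hit [-]
  9 | W B4 → L0 miss wb→B0 [D]
  10 | R B0 → L0 miss wb→B4 [-]
  11 | R B0 → L0 hit [-]
  12 | W B5 → L1 hit [D]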